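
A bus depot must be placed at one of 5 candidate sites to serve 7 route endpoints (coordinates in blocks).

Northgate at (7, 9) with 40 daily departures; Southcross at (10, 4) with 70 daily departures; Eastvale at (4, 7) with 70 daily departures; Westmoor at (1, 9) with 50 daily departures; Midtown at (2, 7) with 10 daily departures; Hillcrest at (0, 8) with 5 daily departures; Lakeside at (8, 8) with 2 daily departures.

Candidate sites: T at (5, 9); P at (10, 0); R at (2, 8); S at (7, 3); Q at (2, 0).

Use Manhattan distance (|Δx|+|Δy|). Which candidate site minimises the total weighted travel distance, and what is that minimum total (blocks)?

T, total 1278 blocks

Total weighted distance at each candidate:
  T (5, 9): total = 1278
  P (10, 0): total = 2830
  R (2, 8): total = 1422
  S (7, 3): total = 1772
  Q (2, 0): total = 2678
Minimum is at T with total 1278 blocks.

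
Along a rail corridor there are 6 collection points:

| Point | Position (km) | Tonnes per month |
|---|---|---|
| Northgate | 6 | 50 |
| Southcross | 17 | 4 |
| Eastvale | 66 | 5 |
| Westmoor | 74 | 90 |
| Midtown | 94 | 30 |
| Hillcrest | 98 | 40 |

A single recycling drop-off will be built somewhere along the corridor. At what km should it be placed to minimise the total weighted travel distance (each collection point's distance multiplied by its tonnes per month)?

x = 74

For a sum of weighted absolute distances on a line, the optimum is the weighted median (not the mean). Total weight W = 219; half-weight = 109.5.
Sort by position and accumulate weight:
  km 6 (Northgate, w=50) → cum 50
  km 17 (Southcross, w=4) → cum 54
  km 66 (Eastvale, w=5) → cum 59
  km 74 (Westmoor, w=90) → cum 149  ≥ 109.5 → median here
  km 94 (Midtown, w=30) → cum 179
  km 98 (Hillcrest, w=40) → cum 219
Optimal location: km 74.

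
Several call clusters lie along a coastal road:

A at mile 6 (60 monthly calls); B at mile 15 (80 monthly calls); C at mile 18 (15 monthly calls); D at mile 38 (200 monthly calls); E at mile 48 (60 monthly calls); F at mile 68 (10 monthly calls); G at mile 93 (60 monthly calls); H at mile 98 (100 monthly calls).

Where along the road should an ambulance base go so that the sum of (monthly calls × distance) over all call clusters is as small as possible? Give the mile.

x = 38

For a sum of weighted absolute distances on a line, the optimum is the weighted median (not the mean). Total weight W = 585; half-weight = 292.5.
Sort by position and accumulate weight:
  mile 6 (A, w=60) → cum 60
  mile 15 (B, w=80) → cum 140
  mile 18 (C, w=15) → cum 155
  mile 38 (D, w=200) → cum 355  ≥ 292.5 → median here
  mile 48 (E, w=60) → cum 415
  mile 68 (F, w=10) → cum 425
  mile 93 (G, w=60) → cum 485
  mile 98 (H, w=100) → cum 585
Optimal location: mile 38.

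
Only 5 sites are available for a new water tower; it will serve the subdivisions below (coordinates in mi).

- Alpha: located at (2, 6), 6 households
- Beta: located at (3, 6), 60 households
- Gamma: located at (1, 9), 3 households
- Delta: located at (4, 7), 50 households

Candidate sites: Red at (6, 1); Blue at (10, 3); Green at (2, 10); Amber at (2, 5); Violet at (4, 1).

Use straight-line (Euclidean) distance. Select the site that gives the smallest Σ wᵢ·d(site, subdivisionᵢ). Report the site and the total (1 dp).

Amber, total 244.6 mi

Total weighted distance at each candidate:
  Red (6, 1): total = 732.8
  Blue (10, 3): total = 901.2
  Green (2, 10): total = 455.9
  Amber (2, 5): total = 244.6
  Violet (4, 1): total = 663.9
Minimum is at Amber with total 244.6 mi.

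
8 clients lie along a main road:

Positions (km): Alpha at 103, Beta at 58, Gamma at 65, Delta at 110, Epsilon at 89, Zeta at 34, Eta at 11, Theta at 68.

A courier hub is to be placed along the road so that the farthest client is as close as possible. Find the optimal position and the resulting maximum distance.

location 60.5, max distance 49.5

The 1-center on a line is the midpoint of the two extreme points: leftmost at 11, rightmost at 110.
Optimal location = (11 + 110)/2 = 60.5; maximum distance = (110 − 11)/2 = 49.5.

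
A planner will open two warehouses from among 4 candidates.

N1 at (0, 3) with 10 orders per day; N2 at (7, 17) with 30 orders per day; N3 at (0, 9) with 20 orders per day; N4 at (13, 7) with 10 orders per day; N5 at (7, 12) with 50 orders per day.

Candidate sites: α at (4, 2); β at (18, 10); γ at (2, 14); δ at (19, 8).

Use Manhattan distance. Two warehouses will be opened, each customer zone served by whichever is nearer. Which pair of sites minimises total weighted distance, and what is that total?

{α, γ}, total 920

Evaluate every pair (each demand assigned to the nearer of the two):
  {α, γ}: total = 920
  {γ, δ}: total = 930
  {β, γ}: total = 940
  {α, δ}: total = 1530
  {α, β}: total = 1540
  {β, δ}: total = 1880
Best pair: {α, γ} with total 920.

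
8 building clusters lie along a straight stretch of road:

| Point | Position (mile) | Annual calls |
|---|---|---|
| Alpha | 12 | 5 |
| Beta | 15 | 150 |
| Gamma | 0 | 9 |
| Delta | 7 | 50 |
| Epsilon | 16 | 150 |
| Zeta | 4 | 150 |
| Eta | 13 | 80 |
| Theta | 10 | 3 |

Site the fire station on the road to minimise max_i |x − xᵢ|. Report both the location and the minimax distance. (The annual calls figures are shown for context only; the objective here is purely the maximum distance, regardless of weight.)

The 1-center on a line is the midpoint of the two extreme points: leftmost at 0, rightmost at 16.
Optimal location = (0 + 16)/2 = 8; maximum distance = (16 − 0)/2 = 8.

location 8, max distance 8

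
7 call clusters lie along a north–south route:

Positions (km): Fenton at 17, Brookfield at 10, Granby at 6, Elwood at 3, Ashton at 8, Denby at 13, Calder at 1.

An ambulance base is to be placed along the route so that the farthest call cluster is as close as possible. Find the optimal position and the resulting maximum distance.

location 9, max distance 8

The 1-center on a line is the midpoint of the two extreme points: leftmost at 1, rightmost at 17.
Optimal location = (1 + 17)/2 = 9; maximum distance = (17 − 1)/2 = 8.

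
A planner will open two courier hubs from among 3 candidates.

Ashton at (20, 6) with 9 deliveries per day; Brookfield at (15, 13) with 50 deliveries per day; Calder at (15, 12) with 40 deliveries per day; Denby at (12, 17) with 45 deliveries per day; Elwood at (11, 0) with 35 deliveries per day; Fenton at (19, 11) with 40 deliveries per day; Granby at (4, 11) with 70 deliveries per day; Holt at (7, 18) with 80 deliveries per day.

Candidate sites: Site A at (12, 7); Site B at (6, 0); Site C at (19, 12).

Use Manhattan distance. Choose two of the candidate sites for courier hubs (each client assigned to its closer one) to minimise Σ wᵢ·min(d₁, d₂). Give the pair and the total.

Evaluate every pair (each demand assigned to the nearer of the two):
  {Site A, Site C}: total = 3363
  {Site B, Site C}: total = 3578
  {Site A, Site B}: total = 4036
Best pair: {Site A, Site C} with total 3363.

{Site A, Site C}, total 3363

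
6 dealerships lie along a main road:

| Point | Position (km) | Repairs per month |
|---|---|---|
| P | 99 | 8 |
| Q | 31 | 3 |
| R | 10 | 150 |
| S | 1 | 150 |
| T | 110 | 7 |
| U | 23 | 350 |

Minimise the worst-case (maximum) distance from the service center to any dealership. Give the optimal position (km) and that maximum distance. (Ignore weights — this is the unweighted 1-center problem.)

The 1-center on a line is the midpoint of the two extreme points: leftmost at 1, rightmost at 110.
Optimal location = (1 + 110)/2 = 55.5; maximum distance = (110 − 1)/2 = 54.5.

location 55.5, max distance 54.5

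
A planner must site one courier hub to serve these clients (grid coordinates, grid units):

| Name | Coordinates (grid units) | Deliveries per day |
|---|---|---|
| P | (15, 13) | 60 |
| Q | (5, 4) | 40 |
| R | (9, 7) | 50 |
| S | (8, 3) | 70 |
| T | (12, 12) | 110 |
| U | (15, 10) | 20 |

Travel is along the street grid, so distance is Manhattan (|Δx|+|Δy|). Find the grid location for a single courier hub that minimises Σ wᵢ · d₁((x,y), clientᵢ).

(12, 10)

Manhattan distance separates: Σwᵢ(|x−xᵢ|+|y−yᵢ|) = Σwᵢ|x−xᵢ| + Σwᵢ|y−yᵢ|, so x and y are optimised independently as 1-D weighted medians.
Total weight W = 350; half = 175.
x-coordinate, sorted with cumulative weight:
  x=5 (Q, w=40) cum 40
  x=8 (S, w=70) cum 110
  x=9 (R, w=50) cum 160
  x=12 (T, w=110) cum 270  ← median
  x=15 (P, w=60) cum 330
  x=15 (U, w=20) cum 350
⇒ x* = 12
y-coordinate, sorted with cumulative weight:
  y=3 (S, w=70) cum 70
  y=4 (Q, w=40) cum 110
  y=7 (R, w=50) cum 160
  y=10 (U, w=20) cum 180  ← median
  y=12 (T, w=110) cum 290
  y=13 (P, w=60) cum 350
⇒ y* = 10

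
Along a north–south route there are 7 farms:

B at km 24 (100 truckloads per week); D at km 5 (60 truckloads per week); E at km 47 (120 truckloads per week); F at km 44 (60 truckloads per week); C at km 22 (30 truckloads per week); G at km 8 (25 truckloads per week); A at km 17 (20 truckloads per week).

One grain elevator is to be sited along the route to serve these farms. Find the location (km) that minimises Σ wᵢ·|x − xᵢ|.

For a sum of weighted absolute distances on a line, the optimum is the weighted median (not the mean). Total weight W = 415; half-weight = 207.5.
Sort by position and accumulate weight:
  km 5 (D, w=60) → cum 60
  km 8 (G, w=25) → cum 85
  km 17 (A, w=20) → cum 105
  km 22 (C, w=30) → cum 135
  km 24 (B, w=100) → cum 235  ≥ 207.5 → median here
  km 44 (F, w=60) → cum 295
  km 47 (E, w=120) → cum 415
Optimal location: km 24.

x = 24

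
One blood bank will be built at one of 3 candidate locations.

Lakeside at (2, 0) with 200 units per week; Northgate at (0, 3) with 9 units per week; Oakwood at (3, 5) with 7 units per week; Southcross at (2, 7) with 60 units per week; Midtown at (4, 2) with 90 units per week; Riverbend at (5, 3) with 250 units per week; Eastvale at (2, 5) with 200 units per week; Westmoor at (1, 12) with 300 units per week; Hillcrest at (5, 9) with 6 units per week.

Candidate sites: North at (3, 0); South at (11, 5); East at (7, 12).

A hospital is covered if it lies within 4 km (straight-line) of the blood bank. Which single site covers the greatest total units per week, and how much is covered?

Coverage radius r = 4 km; a point is covered iff (Δx)²+(Δy)² ≤ 4² = 16.
  North (3, 0): covers {Lakeside, Midtown, Riverbend} → 540
  South (11, 5): covers {none} → 0
  East (7, 12): covers {Hillcrest} → 6
Maximum coverage at North: 540 units per week.

North, covering 540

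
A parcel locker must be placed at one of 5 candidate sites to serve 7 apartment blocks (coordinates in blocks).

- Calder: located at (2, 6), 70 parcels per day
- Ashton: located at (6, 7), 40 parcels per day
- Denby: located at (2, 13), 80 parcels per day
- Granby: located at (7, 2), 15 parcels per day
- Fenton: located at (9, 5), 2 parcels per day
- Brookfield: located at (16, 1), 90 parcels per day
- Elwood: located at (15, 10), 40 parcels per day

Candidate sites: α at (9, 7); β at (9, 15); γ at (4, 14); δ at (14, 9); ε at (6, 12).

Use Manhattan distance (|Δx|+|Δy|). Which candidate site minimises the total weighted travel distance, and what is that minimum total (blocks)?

α, total 3359 blocks

Total weighted distance at each candidate:
  α (9, 7): total = 3359
  β (9, 15): total = 4855
  γ (4, 14): total = 4403
  δ (14, 9): total = 3938
  ε (6, 12): total = 3815
Minimum is at α with total 3359 blocks.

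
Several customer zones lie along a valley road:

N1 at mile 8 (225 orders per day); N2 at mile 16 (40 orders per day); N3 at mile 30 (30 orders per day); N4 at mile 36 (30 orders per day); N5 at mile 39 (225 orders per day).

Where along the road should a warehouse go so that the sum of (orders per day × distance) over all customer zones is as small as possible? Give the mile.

For a sum of weighted absolute distances on a line, the optimum is the weighted median (not the mean). Total weight W = 550; half-weight = 275.
Sort by position and accumulate weight:
  mile 8 (N1, w=225) → cum 225
  mile 16 (N2, w=40) → cum 265
  mile 30 (N3, w=30) → cum 295  ≥ 275 → median here
  mile 36 (N4, w=30) → cum 325
  mile 39 (N5, w=225) → cum 550
Optimal location: mile 30.

x = 30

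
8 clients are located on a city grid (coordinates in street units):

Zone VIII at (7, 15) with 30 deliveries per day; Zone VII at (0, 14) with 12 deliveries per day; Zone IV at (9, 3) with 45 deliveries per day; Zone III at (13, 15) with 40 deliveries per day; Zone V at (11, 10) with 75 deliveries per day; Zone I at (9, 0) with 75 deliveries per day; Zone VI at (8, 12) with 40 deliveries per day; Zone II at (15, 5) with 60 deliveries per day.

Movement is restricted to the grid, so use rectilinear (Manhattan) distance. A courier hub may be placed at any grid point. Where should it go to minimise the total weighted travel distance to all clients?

(9, 10)

Manhattan distance separates: Σwᵢ(|x−xᵢ|+|y−yᵢ|) = Σwᵢ|x−xᵢ| + Σwᵢ|y−yᵢ|, so x and y are optimised independently as 1-D weighted medians.
Total weight W = 377; half = 188.5.
x-coordinate, sorted with cumulative weight:
  x=0 (Zone VII, w=12) cum 12
  x=7 (Zone VIII, w=30) cum 42
  x=8 (Zone VI, w=40) cum 82
  x=9 (Zone IV, w=45) cum 127
  x=9 (Zone I, w=75) cum 202  ← median
  x=11 (Zone V, w=75) cum 277
  x=13 (Zone III, w=40) cum 317
  x=15 (Zone II, w=60) cum 377
⇒ x* = 9
y-coordinate, sorted with cumulative weight:
  y=0 (Zone I, w=75) cum 75
  y=3 (Zone IV, w=45) cum 120
  y=5 (Zone II, w=60) cum 180
  y=10 (Zone V, w=75) cum 255  ← median
  y=12 (Zone VI, w=40) cum 295
  y=14 (Zone VII, w=12) cum 307
  y=15 (Zone VIII, w=30) cum 337
  y=15 (Zone III, w=40) cum 377
⇒ y* = 10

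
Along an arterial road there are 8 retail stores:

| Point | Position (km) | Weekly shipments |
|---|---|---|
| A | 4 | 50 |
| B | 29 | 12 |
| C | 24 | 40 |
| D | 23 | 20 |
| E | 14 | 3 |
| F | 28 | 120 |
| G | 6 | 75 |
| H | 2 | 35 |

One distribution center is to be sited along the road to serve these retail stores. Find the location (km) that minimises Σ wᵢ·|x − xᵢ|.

For a sum of weighted absolute distances on a line, the optimum is the weighted median (not the mean). Total weight W = 355; half-weight = 177.5.
Sort by position and accumulate weight:
  km 2 (H, w=35) → cum 35
  km 4 (A, w=50) → cum 85
  km 6 (G, w=75) → cum 160
  km 14 (E, w=3) → cum 163
  km 23 (D, w=20) → cum 183  ≥ 177.5 → median here
  km 24 (C, w=40) → cum 223
  km 28 (F, w=120) → cum 343
  km 29 (B, w=12) → cum 355
Optimal location: km 23.

x = 23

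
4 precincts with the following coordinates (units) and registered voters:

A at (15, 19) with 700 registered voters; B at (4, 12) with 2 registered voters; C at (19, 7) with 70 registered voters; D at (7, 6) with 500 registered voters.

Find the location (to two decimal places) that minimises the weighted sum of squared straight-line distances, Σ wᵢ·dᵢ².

(12.06, 13.22)

The minimiser of Σwᵢ‖p−pᵢ‖² is the weighted centroid p* = (Σwᵢpᵢ)/(Σwᵢ).
Σwᵢ = 1272.
Σwᵢxᵢ = 700·15 + 2·4 + 70·19 + 500·7 = 15338.
Σwᵢyᵢ = 700·19 + 2·12 + 70·7 + 500·6 = 16814.
x* = 15338/1272 = 12.06, y* = 16814/1272 = 13.22.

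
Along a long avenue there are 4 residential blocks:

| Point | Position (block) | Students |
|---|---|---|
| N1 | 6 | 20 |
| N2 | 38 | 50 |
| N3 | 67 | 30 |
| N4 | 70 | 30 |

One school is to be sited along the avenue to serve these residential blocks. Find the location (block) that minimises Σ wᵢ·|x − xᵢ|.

x = 38

For a sum of weighted absolute distances on a line, the optimum is the weighted median (not the mean). Total weight W = 130; half-weight = 65.
Sort by position and accumulate weight:
  block 6 (N1, w=20) → cum 20
  block 38 (N2, w=50) → cum 70  ≥ 65 → median here
  block 67 (N3, w=30) → cum 100
  block 70 (N4, w=30) → cum 130
Optimal location: block 38.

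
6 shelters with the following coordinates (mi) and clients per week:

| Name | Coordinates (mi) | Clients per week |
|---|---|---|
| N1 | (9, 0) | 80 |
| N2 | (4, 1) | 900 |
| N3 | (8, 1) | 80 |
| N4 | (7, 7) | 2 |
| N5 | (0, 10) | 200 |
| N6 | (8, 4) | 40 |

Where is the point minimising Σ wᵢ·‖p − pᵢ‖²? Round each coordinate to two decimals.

(4.07, 2.42)

The minimiser of Σwᵢ‖p−pᵢ‖² is the weighted centroid p* = (Σwᵢpᵢ)/(Σwᵢ).
Σwᵢ = 1302.
Σwᵢxᵢ = 80·9 + 900·4 + 80·8 + 2·7 + 200·0 + 40·8 = 5294.
Σwᵢyᵢ = 80·0 + 900·1 + 80·1 + 2·7 + 200·10 + 40·4 = 3154.
x* = 5294/1302 = 4.07, y* = 3154/1302 = 2.42.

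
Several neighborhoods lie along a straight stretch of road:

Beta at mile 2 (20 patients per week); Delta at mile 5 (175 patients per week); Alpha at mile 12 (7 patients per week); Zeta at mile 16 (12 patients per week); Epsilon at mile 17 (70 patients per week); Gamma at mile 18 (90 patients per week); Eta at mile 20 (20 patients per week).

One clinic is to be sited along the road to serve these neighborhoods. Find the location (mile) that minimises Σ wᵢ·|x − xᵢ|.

x = 12

For a sum of weighted absolute distances on a line, the optimum is the weighted median (not the mean). Total weight W = 394; half-weight = 197.
Sort by position and accumulate weight:
  mile 2 (Beta, w=20) → cum 20
  mile 5 (Delta, w=175) → cum 195
  mile 12 (Alpha, w=7) → cum 202  ≥ 197 → median here
  mile 16 (Zeta, w=12) → cum 214
  mile 17 (Epsilon, w=70) → cum 284
  mile 18 (Gamma, w=90) → cum 374
  mile 20 (Eta, w=20) → cum 394
Optimal location: mile 12.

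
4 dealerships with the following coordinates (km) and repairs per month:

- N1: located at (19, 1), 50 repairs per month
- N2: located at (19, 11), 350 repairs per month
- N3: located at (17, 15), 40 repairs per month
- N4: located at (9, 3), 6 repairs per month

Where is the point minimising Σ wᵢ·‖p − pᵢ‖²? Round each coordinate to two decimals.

(18.69, 10.13)

The minimiser of Σwᵢ‖p−pᵢ‖² is the weighted centroid p* = (Σwᵢpᵢ)/(Σwᵢ).
Σwᵢ = 446.
Σwᵢxᵢ = 50·19 + 350·19 + 40·17 + 6·9 = 8334.
Σwᵢyᵢ = 50·1 + 350·11 + 40·15 + 6·3 = 4518.
x* = 8334/446 = 18.69, y* = 4518/446 = 10.13.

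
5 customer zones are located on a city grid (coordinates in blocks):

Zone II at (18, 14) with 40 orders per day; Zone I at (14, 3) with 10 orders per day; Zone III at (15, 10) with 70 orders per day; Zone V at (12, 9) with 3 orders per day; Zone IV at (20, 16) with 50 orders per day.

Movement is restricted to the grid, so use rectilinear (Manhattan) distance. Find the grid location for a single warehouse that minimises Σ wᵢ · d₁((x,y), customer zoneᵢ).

(18, 14)

Manhattan distance separates: Σwᵢ(|x−xᵢ|+|y−yᵢ|) = Σwᵢ|x−xᵢ| + Σwᵢ|y−yᵢ|, so x and y are optimised independently as 1-D weighted medians.
Total weight W = 173; half = 86.5.
x-coordinate, sorted with cumulative weight:
  x=12 (Zone V, w=3) cum 3
  x=14 (Zone I, w=10) cum 13
  x=15 (Zone III, w=70) cum 83
  x=18 (Zone II, w=40) cum 123  ← median
  x=20 (Zone IV, w=50) cum 173
⇒ x* = 18
y-coordinate, sorted with cumulative weight:
  y=3 (Zone I, w=10) cum 10
  y=9 (Zone V, w=3) cum 13
  y=10 (Zone III, w=70) cum 83
  y=14 (Zone II, w=40) cum 123  ← median
  y=16 (Zone IV, w=50) cum 173
⇒ y* = 14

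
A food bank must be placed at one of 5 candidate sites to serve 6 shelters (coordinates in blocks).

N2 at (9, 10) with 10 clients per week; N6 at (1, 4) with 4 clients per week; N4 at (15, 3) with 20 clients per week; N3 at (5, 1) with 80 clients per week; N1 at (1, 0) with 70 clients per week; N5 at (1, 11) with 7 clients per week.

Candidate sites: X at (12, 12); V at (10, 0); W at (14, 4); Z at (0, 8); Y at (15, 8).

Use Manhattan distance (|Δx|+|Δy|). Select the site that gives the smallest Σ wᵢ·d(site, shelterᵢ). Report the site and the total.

Total weighted distance at each candidate:
  X (12, 12): total = 3500
  V (10, 0): total = 1572
  W (14, 4): total = 2492
  Z (0, 8): total = 2148
  Y (15, 8): total = 3271
Minimum is at V with total 1572 blocks.

V, total 1572 blocks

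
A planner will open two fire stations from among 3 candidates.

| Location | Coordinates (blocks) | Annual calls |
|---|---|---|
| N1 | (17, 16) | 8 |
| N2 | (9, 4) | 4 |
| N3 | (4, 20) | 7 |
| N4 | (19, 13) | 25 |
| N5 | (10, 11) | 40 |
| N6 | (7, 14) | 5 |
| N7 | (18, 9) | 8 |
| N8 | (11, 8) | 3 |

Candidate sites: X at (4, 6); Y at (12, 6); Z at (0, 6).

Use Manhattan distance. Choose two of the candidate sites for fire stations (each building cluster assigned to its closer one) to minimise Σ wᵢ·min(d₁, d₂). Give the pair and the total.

Evaluate every pair (each demand assigned to the nearer of the two):
  {X, Y}: total = 1004
  {Y, Z}: total = 1042
  {X, Z}: total = 1518
Best pair: {X, Y} with total 1004.

{X, Y}, total 1004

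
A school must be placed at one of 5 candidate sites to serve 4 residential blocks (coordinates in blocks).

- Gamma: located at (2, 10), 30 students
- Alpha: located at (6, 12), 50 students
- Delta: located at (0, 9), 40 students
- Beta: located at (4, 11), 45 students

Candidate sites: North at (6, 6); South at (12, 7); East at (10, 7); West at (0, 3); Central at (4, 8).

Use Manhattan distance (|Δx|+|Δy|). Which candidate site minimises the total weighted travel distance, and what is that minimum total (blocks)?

Total weighted distance at each candidate:
  North (6, 6): total = 1215
  South (12, 7): total = 2040
  East (10, 7): total = 1710
  West (0, 3): total = 1800
  Central (4, 8): total = 755
Minimum is at Central with total 755 blocks.

Central, total 755 blocks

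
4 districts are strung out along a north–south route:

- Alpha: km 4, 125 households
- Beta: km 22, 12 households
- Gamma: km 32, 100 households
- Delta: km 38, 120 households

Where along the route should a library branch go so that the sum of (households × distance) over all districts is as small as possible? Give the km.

For a sum of weighted absolute distances on a line, the optimum is the weighted median (not the mean). Total weight W = 357; half-weight = 178.5.
Sort by position and accumulate weight:
  km 4 (Alpha, w=125) → cum 125
  km 22 (Beta, w=12) → cum 137
  km 32 (Gamma, w=100) → cum 237  ≥ 178.5 → median here
  km 38 (Delta, w=120) → cum 357
Optimal location: km 32.

x = 32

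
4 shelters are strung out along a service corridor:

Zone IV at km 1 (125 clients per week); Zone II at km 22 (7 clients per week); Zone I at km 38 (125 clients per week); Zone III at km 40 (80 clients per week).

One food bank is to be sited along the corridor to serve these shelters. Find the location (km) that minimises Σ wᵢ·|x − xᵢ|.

x = 38

For a sum of weighted absolute distances on a line, the optimum is the weighted median (not the mean). Total weight W = 337; half-weight = 168.5.
Sort by position and accumulate weight:
  km 1 (Zone IV, w=125) → cum 125
  km 22 (Zone II, w=7) → cum 132
  km 38 (Zone I, w=125) → cum 257  ≥ 168.5 → median here
  km 40 (Zone III, w=80) → cum 337
Optimal location: km 38.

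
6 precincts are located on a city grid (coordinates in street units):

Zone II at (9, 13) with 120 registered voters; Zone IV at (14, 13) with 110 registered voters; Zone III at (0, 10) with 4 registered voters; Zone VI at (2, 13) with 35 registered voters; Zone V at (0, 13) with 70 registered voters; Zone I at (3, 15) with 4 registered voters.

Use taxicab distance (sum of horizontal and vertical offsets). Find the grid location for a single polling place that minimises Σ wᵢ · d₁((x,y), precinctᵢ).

(9, 13)

Manhattan distance separates: Σwᵢ(|x−xᵢ|+|y−yᵢ|) = Σwᵢ|x−xᵢ| + Σwᵢ|y−yᵢ|, so x and y are optimised independently as 1-D weighted medians.
Total weight W = 343; half = 171.5.
x-coordinate, sorted with cumulative weight:
  x=0 (Zone III, w=4) cum 4
  x=0 (Zone V, w=70) cum 74
  x=2 (Zone VI, w=35) cum 109
  x=3 (Zone I, w=4) cum 113
  x=9 (Zone II, w=120) cum 233  ← median
  x=14 (Zone IV, w=110) cum 343
⇒ x* = 9
y-coordinate, sorted with cumulative weight:
  y=10 (Zone III, w=4) cum 4
  y=13 (Zone II, w=120) cum 124
  y=13 (Zone IV, w=110) cum 234  ← median
  y=13 (Zone VI, w=35) cum 269
  y=13 (Zone V, w=70) cum 339
  y=15 (Zone I, w=4) cum 343
⇒ y* = 13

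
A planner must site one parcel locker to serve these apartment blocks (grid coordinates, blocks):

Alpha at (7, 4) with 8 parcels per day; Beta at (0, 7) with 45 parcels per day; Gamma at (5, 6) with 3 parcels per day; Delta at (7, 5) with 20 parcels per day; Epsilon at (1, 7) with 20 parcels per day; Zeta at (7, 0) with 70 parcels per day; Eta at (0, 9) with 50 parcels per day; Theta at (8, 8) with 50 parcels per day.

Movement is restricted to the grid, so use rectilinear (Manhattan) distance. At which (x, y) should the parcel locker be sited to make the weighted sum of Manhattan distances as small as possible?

Manhattan distance separates: Σwᵢ(|x−xᵢ|+|y−yᵢ|) = Σwᵢ|x−xᵢ| + Σwᵢ|y−yᵢ|, so x and y are optimised independently as 1-D weighted medians.
Total weight W = 266; half = 133.
x-coordinate, sorted with cumulative weight:
  x=0 (Beta, w=45) cum 45
  x=0 (Eta, w=50) cum 95
  x=1 (Epsilon, w=20) cum 115
  x=5 (Gamma, w=3) cum 118
  x=7 (Alpha, w=8) cum 126
  x=7 (Delta, w=20) cum 146  ← median
  x=7 (Zeta, w=70) cum 216
  x=8 (Theta, w=50) cum 266
⇒ x* = 7
y-coordinate, sorted with cumulative weight:
  y=0 (Zeta, w=70) cum 70
  y=4 (Alpha, w=8) cum 78
  y=5 (Delta, w=20) cum 98
  y=6 (Gamma, w=3) cum 101
  y=7 (Beta, w=45) cum 146  ← median
  y=7 (Epsilon, w=20) cum 166
  y=8 (Theta, w=50) cum 216
  y=9 (Eta, w=50) cum 266
⇒ y* = 7

(7, 7)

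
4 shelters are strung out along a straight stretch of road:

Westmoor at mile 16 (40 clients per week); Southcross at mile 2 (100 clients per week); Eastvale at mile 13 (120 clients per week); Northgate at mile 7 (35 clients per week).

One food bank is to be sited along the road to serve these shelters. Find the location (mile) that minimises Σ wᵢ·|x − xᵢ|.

x = 13

For a sum of weighted absolute distances on a line, the optimum is the weighted median (not the mean). Total weight W = 295; half-weight = 147.5.
Sort by position and accumulate weight:
  mile 2 (Southcross, w=100) → cum 100
  mile 7 (Northgate, w=35) → cum 135
  mile 13 (Eastvale, w=120) → cum 255  ≥ 147.5 → median here
  mile 16 (Westmoor, w=40) → cum 295
Optimal location: mile 13.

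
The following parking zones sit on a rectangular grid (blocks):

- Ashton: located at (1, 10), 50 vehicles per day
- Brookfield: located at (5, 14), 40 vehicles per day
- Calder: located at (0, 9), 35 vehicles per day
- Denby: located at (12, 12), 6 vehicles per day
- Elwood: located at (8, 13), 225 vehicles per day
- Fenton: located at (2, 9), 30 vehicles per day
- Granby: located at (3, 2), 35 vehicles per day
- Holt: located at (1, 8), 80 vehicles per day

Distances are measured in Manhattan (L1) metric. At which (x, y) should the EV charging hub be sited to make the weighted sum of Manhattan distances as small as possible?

Manhattan distance separates: Σwᵢ(|x−xᵢ|+|y−yᵢ|) = Σwᵢ|x−xᵢ| + Σwᵢ|y−yᵢ|, so x and y are optimised independently as 1-D weighted medians.
Total weight W = 501; half = 250.5.
x-coordinate, sorted with cumulative weight:
  x=0 (Calder, w=35) cum 35
  x=1 (Ashton, w=50) cum 85
  x=1 (Holt, w=80) cum 165
  x=2 (Fenton, w=30) cum 195
  x=3 (Granby, w=35) cum 230
  x=5 (Brookfield, w=40) cum 270  ← median
  x=8 (Elwood, w=225) cum 495
  x=12 (Denby, w=6) cum 501
⇒ x* = 5
y-coordinate, sorted with cumulative weight:
  y=2 (Granby, w=35) cum 35
  y=8 (Holt, w=80) cum 115
  y=9 (Calder, w=35) cum 150
  y=9 (Fenton, w=30) cum 180
  y=10 (Ashton, w=50) cum 230
  y=12 (Denby, w=6) cum 236
  y=13 (Elwood, w=225) cum 461  ← median
  y=14 (Brookfield, w=40) cum 501
⇒ y* = 13

(5, 13)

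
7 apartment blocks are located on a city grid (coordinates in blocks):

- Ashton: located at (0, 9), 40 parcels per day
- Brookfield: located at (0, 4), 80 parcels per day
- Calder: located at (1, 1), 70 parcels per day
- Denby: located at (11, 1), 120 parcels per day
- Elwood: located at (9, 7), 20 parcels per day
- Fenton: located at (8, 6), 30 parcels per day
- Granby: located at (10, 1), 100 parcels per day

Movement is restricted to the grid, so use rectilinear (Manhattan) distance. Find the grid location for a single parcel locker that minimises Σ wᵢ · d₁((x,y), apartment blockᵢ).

Manhattan distance separates: Σwᵢ(|x−xᵢ|+|y−yᵢ|) = Σwᵢ|x−xᵢ| + Σwᵢ|y−yᵢ|, so x and y are optimised independently as 1-D weighted medians.
Total weight W = 460; half = 230.
x-coordinate, sorted with cumulative weight:
  x=0 (Ashton, w=40) cum 40
  x=0 (Brookfield, w=80) cum 120
  x=1 (Calder, w=70) cum 190
  x=8 (Fenton, w=30) cum 220
  x=9 (Elwood, w=20) cum 240  ← median
  x=10 (Granby, w=100) cum 340
  x=11 (Denby, w=120) cum 460
⇒ x* = 9
y-coordinate, sorted with cumulative weight:
  y=1 (Calder, w=70) cum 70
  y=1 (Denby, w=120) cum 190
  y=1 (Granby, w=100) cum 290  ← median
  y=4 (Brookfield, w=80) cum 370
  y=6 (Fenton, w=30) cum 400
  y=7 (Elwood, w=20) cum 420
  y=9 (Ashton, w=40) cum 460
⇒ y* = 1

(9, 1)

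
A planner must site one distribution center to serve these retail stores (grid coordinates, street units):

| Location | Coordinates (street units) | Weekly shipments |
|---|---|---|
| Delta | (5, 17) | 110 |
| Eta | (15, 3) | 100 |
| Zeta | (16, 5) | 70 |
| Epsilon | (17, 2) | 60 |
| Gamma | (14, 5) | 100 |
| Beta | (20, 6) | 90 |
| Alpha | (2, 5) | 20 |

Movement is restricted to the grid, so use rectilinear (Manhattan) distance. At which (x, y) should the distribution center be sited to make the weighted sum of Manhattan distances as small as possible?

Manhattan distance separates: Σwᵢ(|x−xᵢ|+|y−yᵢ|) = Σwᵢ|x−xᵢ| + Σwᵢ|y−yᵢ|, so x and y are optimised independently as 1-D weighted medians.
Total weight W = 550; half = 275.
x-coordinate, sorted with cumulative weight:
  x=2 (Alpha, w=20) cum 20
  x=5 (Delta, w=110) cum 130
  x=14 (Gamma, w=100) cum 230
  x=15 (Eta, w=100) cum 330  ← median
  x=16 (Zeta, w=70) cum 400
  x=17 (Epsilon, w=60) cum 460
  x=20 (Beta, w=90) cum 550
⇒ x* = 15
y-coordinate, sorted with cumulative weight:
  y=2 (Epsilon, w=60) cum 60
  y=3 (Eta, w=100) cum 160
  y=5 (Zeta, w=70) cum 230
  y=5 (Gamma, w=100) cum 330  ← median
  y=5 (Alpha, w=20) cum 350
  y=6 (Beta, w=90) cum 440
  y=17 (Delta, w=110) cum 550
⇒ y* = 5

(15, 5)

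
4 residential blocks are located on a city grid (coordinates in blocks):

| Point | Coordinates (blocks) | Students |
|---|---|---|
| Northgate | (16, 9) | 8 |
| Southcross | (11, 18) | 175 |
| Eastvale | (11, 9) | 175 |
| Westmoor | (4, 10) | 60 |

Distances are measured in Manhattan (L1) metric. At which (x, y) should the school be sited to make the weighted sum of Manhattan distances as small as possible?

Manhattan distance separates: Σwᵢ(|x−xᵢ|+|y−yᵢ|) = Σwᵢ|x−xᵢ| + Σwᵢ|y−yᵢ|, so x and y are optimised independently as 1-D weighted medians.
Total weight W = 418; half = 209.
x-coordinate, sorted with cumulative weight:
  x=4 (Westmoor, w=60) cum 60
  x=11 (Southcross, w=175) cum 235  ← median
  x=11 (Eastvale, w=175) cum 410
  x=16 (Northgate, w=8) cum 418
⇒ x* = 11
y-coordinate, sorted with cumulative weight:
  y=9 (Northgate, w=8) cum 8
  y=9 (Eastvale, w=175) cum 183
  y=10 (Westmoor, w=60) cum 243  ← median
  y=18 (Southcross, w=175) cum 418
⇒ y* = 10

(11, 10)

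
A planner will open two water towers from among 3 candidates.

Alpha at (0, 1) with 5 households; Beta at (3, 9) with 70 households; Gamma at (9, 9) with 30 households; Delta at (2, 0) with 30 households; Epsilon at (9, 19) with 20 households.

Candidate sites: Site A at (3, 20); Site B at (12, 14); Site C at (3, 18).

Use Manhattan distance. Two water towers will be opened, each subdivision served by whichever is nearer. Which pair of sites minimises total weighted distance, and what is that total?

Evaluate every pair (each demand assigned to the nearer of the two):
  {Site B, Site C}: total = 1680
  {Site A, Site B}: total = 1890
  {Site A, Site C}: total = 1890
Best pair: {Site B, Site C} with total 1680.

{Site B, Site C}, total 1680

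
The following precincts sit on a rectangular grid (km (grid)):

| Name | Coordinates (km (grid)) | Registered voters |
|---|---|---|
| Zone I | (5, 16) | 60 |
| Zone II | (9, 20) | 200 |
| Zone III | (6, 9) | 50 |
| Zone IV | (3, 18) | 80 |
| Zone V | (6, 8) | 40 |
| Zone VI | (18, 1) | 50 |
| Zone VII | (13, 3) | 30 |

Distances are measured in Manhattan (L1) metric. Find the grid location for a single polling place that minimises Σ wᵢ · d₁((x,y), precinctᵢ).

Manhattan distance separates: Σwᵢ(|x−xᵢ|+|y−yᵢ|) = Σwᵢ|x−xᵢ| + Σwᵢ|y−yᵢ|, so x and y are optimised independently as 1-D weighted medians.
Total weight W = 510; half = 255.
x-coordinate, sorted with cumulative weight:
  x=3 (Zone IV, w=80) cum 80
  x=5 (Zone I, w=60) cum 140
  x=6 (Zone III, w=50) cum 190
  x=6 (Zone V, w=40) cum 230
  x=9 (Zone II, w=200) cum 430  ← median
  x=13 (Zone VII, w=30) cum 460
  x=18 (Zone VI, w=50) cum 510
⇒ x* = 9
y-coordinate, sorted with cumulative weight:
  y=1 (Zone VI, w=50) cum 50
  y=3 (Zone VII, w=30) cum 80
  y=8 (Zone V, w=40) cum 120
  y=9 (Zone III, w=50) cum 170
  y=16 (Zone I, w=60) cum 230
  y=18 (Zone IV, w=80) cum 310  ← median
  y=20 (Zone II, w=200) cum 510
⇒ y* = 18

(9, 18)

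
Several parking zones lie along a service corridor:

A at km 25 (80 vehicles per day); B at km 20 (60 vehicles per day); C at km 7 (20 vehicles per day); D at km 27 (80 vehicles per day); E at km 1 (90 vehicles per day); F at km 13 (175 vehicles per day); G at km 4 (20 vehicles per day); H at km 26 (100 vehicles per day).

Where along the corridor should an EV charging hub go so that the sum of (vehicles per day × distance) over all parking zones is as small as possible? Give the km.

For a sum of weighted absolute distances on a line, the optimum is the weighted median (not the mean). Total weight W = 625; half-weight = 312.5.
Sort by position and accumulate weight:
  km 1 (E, w=90) → cum 90
  km 4 (G, w=20) → cum 110
  km 7 (C, w=20) → cum 130
  km 13 (F, w=175) → cum 305
  km 20 (B, w=60) → cum 365  ≥ 312.5 → median here
  km 25 (A, w=80) → cum 445
  km 26 (H, w=100) → cum 545
  km 27 (D, w=80) → cum 625
Optimal location: km 20.

x = 20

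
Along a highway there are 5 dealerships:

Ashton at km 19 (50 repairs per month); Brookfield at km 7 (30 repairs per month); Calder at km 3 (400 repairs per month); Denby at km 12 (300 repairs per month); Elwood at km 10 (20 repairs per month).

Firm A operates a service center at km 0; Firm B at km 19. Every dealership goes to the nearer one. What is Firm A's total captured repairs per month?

The indifferent point is the midpoint (0+19)/2 = 9.5; dealerships left of it (closer to Firm A at 0) go to Firm A, those right go to Firm B.
  Calder at 3 (w=400) → Firm A
  Brookfield at 7 (w=30) → Firm A
  Elwood at 10 (w=20) → Firm B
  Denby at 12 (w=300) → Firm B
  Ashton at 19 (w=50) → Firm B
Firm A captures 430; Firm B captures 370.

430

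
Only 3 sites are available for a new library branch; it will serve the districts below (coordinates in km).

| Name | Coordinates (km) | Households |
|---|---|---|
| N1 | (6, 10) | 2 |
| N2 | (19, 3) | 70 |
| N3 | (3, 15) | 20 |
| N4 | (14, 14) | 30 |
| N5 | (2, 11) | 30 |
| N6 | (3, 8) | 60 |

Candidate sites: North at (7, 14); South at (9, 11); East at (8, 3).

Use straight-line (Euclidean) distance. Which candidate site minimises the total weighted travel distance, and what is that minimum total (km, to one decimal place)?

Total weighted distance at each candidate:
  North (7, 14): total = 2047.8
  South (9, 11): total = 1834.4
  East (8, 3): total = 2144.7
Minimum is at South with total 1834.4 km.

South, total 1834.4 km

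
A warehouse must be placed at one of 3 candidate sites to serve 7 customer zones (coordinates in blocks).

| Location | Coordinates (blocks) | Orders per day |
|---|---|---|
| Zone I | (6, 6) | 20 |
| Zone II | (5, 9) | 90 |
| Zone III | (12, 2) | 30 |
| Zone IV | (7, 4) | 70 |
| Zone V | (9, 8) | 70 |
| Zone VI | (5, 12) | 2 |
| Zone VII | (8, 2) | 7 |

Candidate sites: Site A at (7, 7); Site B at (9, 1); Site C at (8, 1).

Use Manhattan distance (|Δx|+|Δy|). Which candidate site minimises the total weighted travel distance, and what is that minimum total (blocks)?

Total weighted distance at each candidate:
  Site A (7, 7): total = 1176
  Site B (9, 1): total = 2244
  Site C (8, 1): total = 2155
Minimum is at Site A with total 1176 blocks.

Site A, total 1176 blocks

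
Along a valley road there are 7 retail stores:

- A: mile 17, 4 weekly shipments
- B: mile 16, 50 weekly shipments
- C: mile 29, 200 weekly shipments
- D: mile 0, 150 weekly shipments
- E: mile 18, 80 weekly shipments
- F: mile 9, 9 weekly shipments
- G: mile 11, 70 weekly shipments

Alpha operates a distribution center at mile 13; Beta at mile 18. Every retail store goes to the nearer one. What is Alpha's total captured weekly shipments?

229

The indifferent point is the midpoint (13+18)/2 = 15.5; retail stores left of it (closer to Alpha at 13) go to Alpha, those right go to Beta.
  D at 0 (w=150) → Alpha
  F at 9 (w=9) → Alpha
  G at 11 (w=70) → Alpha
  B at 16 (w=50) → Beta
  A at 17 (w=4) → Beta
  E at 18 (w=80) → Beta
  C at 29 (w=200) → Beta
Alpha captures 229; Beta captures 334.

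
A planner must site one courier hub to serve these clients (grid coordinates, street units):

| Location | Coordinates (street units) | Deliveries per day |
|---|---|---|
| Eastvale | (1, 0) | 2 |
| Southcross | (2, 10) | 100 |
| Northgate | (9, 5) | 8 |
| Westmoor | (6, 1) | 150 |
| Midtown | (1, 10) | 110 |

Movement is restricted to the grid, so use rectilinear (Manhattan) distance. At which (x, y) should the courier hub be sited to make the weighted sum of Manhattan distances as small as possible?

Manhattan distance separates: Σwᵢ(|x−xᵢ|+|y−yᵢ|) = Σwᵢ|x−xᵢ| + Σwᵢ|y−yᵢ|, so x and y are optimised independently as 1-D weighted medians.
Total weight W = 370; half = 185.
x-coordinate, sorted with cumulative weight:
  x=1 (Eastvale, w=2) cum 2
  x=1 (Midtown, w=110) cum 112
  x=2 (Southcross, w=100) cum 212  ← median
  x=6 (Westmoor, w=150) cum 362
  x=9 (Northgate, w=8) cum 370
⇒ x* = 2
y-coordinate, sorted with cumulative weight:
  y=0 (Eastvale, w=2) cum 2
  y=1 (Westmoor, w=150) cum 152
  y=5 (Northgate, w=8) cum 160
  y=10 (Southcross, w=100) cum 260  ← median
  y=10 (Midtown, w=110) cum 370
⇒ y* = 10

(2, 10)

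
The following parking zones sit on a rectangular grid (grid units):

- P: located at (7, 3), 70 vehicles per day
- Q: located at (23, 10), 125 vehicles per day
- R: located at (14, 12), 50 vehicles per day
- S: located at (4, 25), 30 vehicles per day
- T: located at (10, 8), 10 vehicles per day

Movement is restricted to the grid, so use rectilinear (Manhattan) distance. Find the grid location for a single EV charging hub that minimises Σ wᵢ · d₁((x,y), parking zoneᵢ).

Manhattan distance separates: Σwᵢ(|x−xᵢ|+|y−yᵢ|) = Σwᵢ|x−xᵢ| + Σwᵢ|y−yᵢ|, so x and y are optimised independently as 1-D weighted medians.
Total weight W = 285; half = 142.5.
x-coordinate, sorted with cumulative weight:
  x=4 (S, w=30) cum 30
  x=7 (P, w=70) cum 100
  x=10 (T, w=10) cum 110
  x=14 (R, w=50) cum 160  ← median
  x=23 (Q, w=125) cum 285
⇒ x* = 14
y-coordinate, sorted with cumulative weight:
  y=3 (P, w=70) cum 70
  y=8 (T, w=10) cum 80
  y=10 (Q, w=125) cum 205  ← median
  y=12 (R, w=50) cum 255
  y=25 (S, w=30) cum 285
⇒ y* = 10

(14, 10)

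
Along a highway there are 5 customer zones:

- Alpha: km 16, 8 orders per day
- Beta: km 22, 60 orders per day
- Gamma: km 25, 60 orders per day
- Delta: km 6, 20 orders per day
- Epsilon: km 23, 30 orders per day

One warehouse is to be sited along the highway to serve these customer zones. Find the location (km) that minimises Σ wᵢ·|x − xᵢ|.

For a sum of weighted absolute distances on a line, the optimum is the weighted median (not the mean). Total weight W = 178; half-weight = 89.
Sort by position and accumulate weight:
  km 6 (Delta, w=20) → cum 20
  km 16 (Alpha, w=8) → cum 28
  km 22 (Beta, w=60) → cum 88
  km 23 (Epsilon, w=30) → cum 118  ≥ 89 → median here
  km 25 (Gamma, w=60) → cum 178
Optimal location: km 23.

x = 23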